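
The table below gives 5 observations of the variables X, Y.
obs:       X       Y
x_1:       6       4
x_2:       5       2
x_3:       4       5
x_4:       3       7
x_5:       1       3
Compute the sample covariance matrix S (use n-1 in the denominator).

Step 1 — column means:
  mean(X) = (6 + 5 + 4 + 3 + 1) / 5 = 19/5 = 3.8
  mean(Y) = (4 + 2 + 5 + 7 + 3) / 5 = 21/5 = 4.2

Step 2 — sample covariance S[i,j] = (1/(n-1)) · Σ_k (x_{k,i} - mean_i) · (x_{k,j} - mean_j), with n-1 = 4.
  S[X,X] = ((2.2)·(2.2) + (1.2)·(1.2) + (0.2)·(0.2) + (-0.8)·(-0.8) + (-2.8)·(-2.8)) / 4 = 14.8/4 = 3.7
  S[X,Y] = ((2.2)·(-0.2) + (1.2)·(-2.2) + (0.2)·(0.8) + (-0.8)·(2.8) + (-2.8)·(-1.2)) / 4 = -1.8/4 = -0.45
  S[Y,Y] = ((-0.2)·(-0.2) + (-2.2)·(-2.2) + (0.8)·(0.8) + (2.8)·(2.8) + (-1.2)·(-1.2)) / 4 = 14.8/4 = 3.7

S is symmetric (S[j,i] = S[i,j]). Assembling:

S = [[3.7, -0.45],
 [-0.45, 3.7]]


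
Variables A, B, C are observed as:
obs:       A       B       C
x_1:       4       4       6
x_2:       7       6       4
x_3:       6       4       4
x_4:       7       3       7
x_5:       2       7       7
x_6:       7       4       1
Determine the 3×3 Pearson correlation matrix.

Step 1 — column means:
  mean(A) = (4 + 7 + 6 + 7 + 2 + 7) / 6 = 33/6 = 5.5
  mean(B) = (4 + 6 + 4 + 3 + 7 + 4) / 6 = 28/6 = 4.6667
  mean(C) = (6 + 4 + 4 + 7 + 7 + 1) / 6 = 29/6 = 4.8333

Step 2 — sample variances and covariances s[i,j] = (1/(n-1)) · Σ_k (x_{k,i} - mean_i) · (x_{k,j} - mean_j), with n-1 = 5:
  s[A,A] = ((-1.5)·(-1.5) + (1.5)·(1.5) + (0.5)·(0.5) + (1.5)·(1.5) + (-3.5)·(-3.5) + (1.5)·(1.5)) / 5 = 21.5/5 = 4.3
  s[A,B] = ((-1.5)·(-0.6667) + (1.5)·(1.3333) + (0.5)·(-0.6667) + (1.5)·(-1.6667) + (-3.5)·(2.3333) + (1.5)·(-0.6667)) / 5 = -9/5 = -1.8
  s[A,C] = ((-1.5)·(1.1667) + (1.5)·(-0.8333) + (0.5)·(-0.8333) + (1.5)·(2.1667) + (-3.5)·(2.1667) + (1.5)·(-3.8333)) / 5 = -13.5/5 = -2.7
  s[B,B] = ((-0.6667)·(-0.6667) + (1.3333)·(1.3333) + (-0.6667)·(-0.6667) + (-1.6667)·(-1.6667) + (2.3333)·(2.3333) + (-0.6667)·(-0.6667)) / 5 = 11.3333/5 = 2.2667
  s[B,C] = ((-0.6667)·(1.1667) + (1.3333)·(-0.8333) + (-0.6667)·(-0.8333) + (-1.6667)·(2.1667) + (2.3333)·(2.1667) + (-0.6667)·(-3.8333)) / 5 = 2.6667/5 = 0.5333
  s[C,C] = ((1.1667)·(1.1667) + (-0.8333)·(-0.8333) + (-0.8333)·(-0.8333) + (2.1667)·(2.1667) + (2.1667)·(2.1667) + (-3.8333)·(-3.8333)) / 5 = 26.8333/5 = 5.3667
  Sample standard deviations s_i = √(s[i,i]):
  s(A) = √(4.3) = 2.0736
  s(B) = √(2.2667) = 1.5055
  s(C) = √(5.3667) = 2.3166

Step 3 — r_{ij} = s_{ij} / (s_i · s_j):
  r[A,A] = 1 (diagonal).
  r[A,B] = -1.8 / (2.0736 · 1.5055) = -1.8 / 3.122 = -0.5766
  r[A,C] = -2.7 / (2.0736 · 2.3166) = -2.7 / 4.8038 = -0.5621
  r[B,B] = 1 (diagonal).
  r[B,C] = 0.5333 / (1.5055 · 2.3166) = 0.5333 / 3.4878 = 0.1529
  r[C,C] = 1 (diagonal).

R is symmetric with unit diagonal. Assembling:

R = [[1, -0.5766, -0.5621],
 [-0.5766, 1, 0.1529],
 [-0.5621, 0.1529, 1]]


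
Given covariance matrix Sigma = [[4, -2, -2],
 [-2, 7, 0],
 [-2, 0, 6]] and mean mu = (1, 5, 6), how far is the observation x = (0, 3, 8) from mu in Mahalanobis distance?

Step 1 — centre the observation: (x - mu) = (-1, -2, 2).

Step 2 — invert Sigma (cofactor / det for 3×3, or solve directly):
  Sigma^{-1} = [[0.3621, 0.1034, 0.1207],
 [0.1034, 0.1724, 0.0345],
 [0.1207, 0.0345, 0.2069]].

Step 3 — form the quadratic (x - mu)^T · Sigma^{-1} · (x - mu):
  Sigma^{-1} · (x - mu) = (-0.3276, -0.3793, 0.2241).
  (x - mu)^T · [Sigma^{-1} · (x - mu)] = (-1)·(-0.3276) + (-2)·(-0.3793) + (2)·(0.2241) = 1.5345.

Step 4 — take square root: d = √(1.5345) ≈ 1.2387.

d(x, mu) = √(1.5345) ≈ 1.2387


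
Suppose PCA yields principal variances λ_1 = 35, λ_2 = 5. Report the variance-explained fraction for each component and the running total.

Step 1 — total variance = trace(Sigma) = Σ λ_i = 35 + 5 = 40.

Step 2 — fraction explained by component i = λ_i / Σ λ:
  PC1: 35/40 = 0.875
  PC2: 5/40 = 0.125

Step 3 — cumulative fraction after k components = (λ_1 + ... + λ_k) / Σ λ:
  k = 1: 35/40 = 0.875
  k = 2: (35 + 5)/40 = 40/40 = 1

Summary (fraction, with percent):

explained: PC1 0.875 (87.5%), PC2 0.125 (12.5%);  cumulative: 0.875, 1


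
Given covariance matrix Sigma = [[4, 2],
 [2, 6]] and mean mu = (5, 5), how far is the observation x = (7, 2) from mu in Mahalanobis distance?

Step 1 — centre the observation: (x - mu) = (2, -3).

Step 2 — invert Sigma. det(Sigma) = 4·6 - (2)² = 20.
  Sigma^{-1} = (1/det) · [[d, -b], [-b, a]] = [[0.3, -0.1],
 [-0.1, 0.2]].

Step 3 — form the quadratic (x - mu)^T · Sigma^{-1} · (x - mu):
  Sigma^{-1} · (x - mu) = (0.9, -0.8).
  (x - mu)^T · [Sigma^{-1} · (x - mu)] = (2)·(0.9) + (-3)·(-0.8) = 4.2.

Step 4 — take square root: d = √(4.2) ≈ 2.0494.

d(x, mu) = √(4.2) ≈ 2.0494


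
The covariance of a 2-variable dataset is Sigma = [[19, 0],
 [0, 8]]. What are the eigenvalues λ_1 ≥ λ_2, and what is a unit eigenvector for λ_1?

Step 1 — characteristic polynomial of 2×2 Sigma:
  det(Sigma - λI) = λ² - trace · λ + det = 0.
  trace = 19 + 8 = 27, det = 19·8 - (0)² = 152.
Step 2 — discriminant:
  Δ = trace² - 4·det = 729 - 608 = 121.
Step 3 — eigenvalues:
  λ = (trace ± √Δ)/2 = (27 ± 11)/2,
  λ_1 = 19,  λ_2 = 8.

Step 4 — unit eigenvector for λ_1: Sigma is diagonal, so its eigenvectors are the coordinate axes. λ_1 = 19 is the diagonal entry on the first coordinate axis, hence
  v_1 = (1, 0) (||v_1|| = 1).

λ_1 = 19,  λ_2 = 8;  v_1 ≈ (1, 0)


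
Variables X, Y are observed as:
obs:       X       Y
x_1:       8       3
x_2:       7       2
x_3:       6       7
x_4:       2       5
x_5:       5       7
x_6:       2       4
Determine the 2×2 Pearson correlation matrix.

Step 1 — column means:
  mean(X) = (8 + 7 + 6 + 2 + 5 + 2) / 6 = 30/6 = 5
  mean(Y) = (3 + 2 + 7 + 5 + 7 + 4) / 6 = 28/6 = 4.6667

Step 2 — sample variances and covariances s[i,j] = (1/(n-1)) · Σ_k (x_{k,i} - mean_i) · (x_{k,j} - mean_j), with n-1 = 5:
  s[X,X] = ((3)·(3) + (2)·(2) + (1)·(1) + (-3)·(-3) + (0)·(0) + (-3)·(-3)) / 5 = 32/5 = 6.4
  s[X,Y] = ((3)·(-1.6667) + (2)·(-2.6667) + (1)·(2.3333) + (-3)·(0.3333) + (0)·(2.3333) + (-3)·(-0.6667)) / 5 = -7/5 = -1.4
  s[Y,Y] = ((-1.6667)·(-1.6667) + (-2.6667)·(-2.6667) + (2.3333)·(2.3333) + (0.3333)·(0.3333) + (2.3333)·(2.3333) + (-0.6667)·(-0.6667)) / 5 = 21.3333/5 = 4.2667
  Sample standard deviations s_i = √(s[i,i]):
  s(X) = √(6.4) = 2.5298
  s(Y) = √(4.2667) = 2.0656

Step 3 — r_{ij} = s_{ij} / (s_i · s_j):
  r[X,X] = 1 (diagonal).
  r[X,Y] = -1.4 / (2.5298 · 2.0656) = -1.4 / 5.2256 = -0.2679
  r[Y,Y] = 1 (diagonal).

R is symmetric with unit diagonal. Assembling:

R = [[1, -0.2679],
 [-0.2679, 1]]


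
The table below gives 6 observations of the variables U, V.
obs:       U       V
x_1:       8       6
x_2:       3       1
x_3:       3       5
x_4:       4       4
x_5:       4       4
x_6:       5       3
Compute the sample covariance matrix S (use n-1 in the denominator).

Step 1 — column means:
  mean(U) = (8 + 3 + 3 + 4 + 4 + 5) / 6 = 27/6 = 4.5
  mean(V) = (6 + 1 + 5 + 4 + 4 + 3) / 6 = 23/6 = 3.8333

Step 2 — sample covariance S[i,j] = (1/(n-1)) · Σ_k (x_{k,i} - mean_i) · (x_{k,j} - mean_j), with n-1 = 5.
  S[U,U] = ((3.5)·(3.5) + (-1.5)·(-1.5) + (-1.5)·(-1.5) + (-0.5)·(-0.5) + (-0.5)·(-0.5) + (0.5)·(0.5)) / 5 = 17.5/5 = 3.5
  S[U,V] = ((3.5)·(2.1667) + (-1.5)·(-2.8333) + (-1.5)·(1.1667) + (-0.5)·(0.1667) + (-0.5)·(0.1667) + (0.5)·(-0.8333)) / 5 = 9.5/5 = 1.9
  S[V,V] = ((2.1667)·(2.1667) + (-2.8333)·(-2.8333) + (1.1667)·(1.1667) + (0.1667)·(0.1667) + (0.1667)·(0.1667) + (-0.8333)·(-0.8333)) / 5 = 14.8333/5 = 2.9667

S is symmetric (S[j,i] = S[i,j]). Assembling:

S = [[3.5, 1.9],
 [1.9, 2.9667]]


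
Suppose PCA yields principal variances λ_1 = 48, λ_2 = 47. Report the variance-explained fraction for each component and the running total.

Step 1 — total variance = trace(Sigma) = Σ λ_i = 48 + 47 = 95.

Step 2 — fraction explained by component i = λ_i / Σ λ:
  PC1: 48/95 = 0.5053
  PC2: 47/95 = 0.4947

Step 3 — cumulative fraction after k components = (λ_1 + ... + λ_k) / Σ λ:
  k = 1: 48/95 = 0.5053
  k = 2: (48 + 47)/95 = 95/95 = 1

Summary (fraction, with percent):

explained: PC1 0.5053 (50.53%), PC2 0.4947 (49.47%);  cumulative: 0.5053, 1


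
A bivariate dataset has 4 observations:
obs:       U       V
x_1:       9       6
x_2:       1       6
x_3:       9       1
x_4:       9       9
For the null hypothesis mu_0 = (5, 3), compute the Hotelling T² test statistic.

Step 1 — sample mean vector:
  mean(U) = (9 + 1 + 9 + 9) / 4 = 28/4 = 7
  mean(V) = (6 + 6 + 1 + 9) / 4 = 22/4 = 5.5
  x̄ = (7, 5.5),  deviation x̄ - mu_0 = (7, 5.5) - (5, 3) = (2, 2.5).

Step 2 — sample covariance matrix, S[i,j] = (1/(n-1)) · Σ_k (x_{k,i} - mean_i) · (x_{k,j} - mean_j), divisor n-1 = 3:
  S[U,U] = ((2)·(2) + (-6)·(-6) + (2)·(2) + (2)·(2)) / 3 = 48/3 = 16
  S[U,V] = ((2)·(0.5) + (-6)·(0.5) + (2)·(-4.5) + (2)·(3.5)) / 3 = -4/3 = -1.3333
  S[V,V] = ((0.5)·(0.5) + (0.5)·(0.5) + (-4.5)·(-4.5) + (3.5)·(3.5)) / 3 = 33/3 = 11
  S = [[16, -1.3333],
 [-1.3333, 11]].

Step 3 — invert S. det(S) = 16·11 - (-1.3333)² = 174.2222.
  S^{-1} = (1/det) · [[d, -b], [-b, a]] = [[0.0631, 0.0077],
 [0.0077, 0.0918]].

Step 4 — quadratic form (x̄ - mu_0)^T · S^{-1} · (x̄ - mu_0):
  S^{-1} · (x̄ - mu_0) = (0.1454, 0.2449),
  (x̄ - mu_0)^T · [...] = (2)·(0.1454) + (2.5)·(0.2449) = 0.9031.

Step 5 — scale by n: T² = 4 · 0.9031 = 3.6122.

T² ≈ 3.6122


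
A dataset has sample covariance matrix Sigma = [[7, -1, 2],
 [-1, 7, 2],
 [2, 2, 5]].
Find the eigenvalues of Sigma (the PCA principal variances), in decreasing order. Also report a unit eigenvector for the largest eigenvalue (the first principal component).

Step 1 — characteristic polynomial p(λ) = det(λI - Sigma) = λ³ - tr·λ² + c_1·λ - det, where tr = trace, c_1 = sum of the principal 2×2 minors, det = det(Sigma):
  tr = 7 + 7 + 5 = 19,
  c_1 = (7·7 - (-1)²) + (7·5 - (2)²) + (7·5 - (2)²) = 48 + 31 + 31 = 110,
  det = 7·(7·5 - (2)²) - (-1)·((-1)·5 - (2)·(2)) + (2)·((-1)·(2) - 7·(2)) = 7·(31) - (-1)·(-9) + (2)·(-16) = 176.
  So p(λ) = λ³ - 19λ² + 110λ - 176.
Step 2 — look for an integer root (rational root theorem: any rational root is an integer divisor of 176). Testing λ = 8:
  p(8) = 512 - 1216 + 880 - 176 = 0  ✓
  Dividing out (λ - 8): p(λ) = (λ - 8)(λ² - 11λ + 22).
Step 3 — remaining eigenvalues from the quadratic λ² - 11λ + 22 = 0:
  Δ = 11² - 4·22 = 121 - 88 = 33,  λ = (11 ± √33)/2 = (11 ± 5.7446)/2 ≈ 8.3723 or 2.6277.
  Sorted: λ_1 = 8.3723,  λ_2 = 8,  λ_3 = 2.6277  (check: sum = 19 = tr ✓).

Step 4 — unit eigenvector for λ_1 ≈ 8.3723: v spans the null space of (Sigma - λ_1 I), whose rows are
  r_1 = (-1.3723, -1, 2),  r_2 = (-1, -1.3723, 2),  r_3 = (2, 2, -3.3723).
  v is orthogonal to every row, so take v ∝ r_1 × r_2 = ((-1)·(2) - (2)·(-1.3723), (2)·(-1) - (-1.3723)·(2), (-1.3723)·(-1.3723) - (-1)·(-1)) ≈ (0.7446, 0.7446, 0.8832).
  Let u = (0.7446, 0.7446, 0.8832).
  ||u|| = √((0.7446)² + (0.7446)² + (0.8832)²) = √(1.8887) ≈ 1.3743,  v_1 = u/||u|| ≈ (0.5418, 0.5418, 0.6426) (||v_1|| = 1).

λ_1 = 8.3723,  λ_2 = 8,  λ_3 = 2.6277;  v_1 ≈ (0.5418, 0.5418, 0.6426)


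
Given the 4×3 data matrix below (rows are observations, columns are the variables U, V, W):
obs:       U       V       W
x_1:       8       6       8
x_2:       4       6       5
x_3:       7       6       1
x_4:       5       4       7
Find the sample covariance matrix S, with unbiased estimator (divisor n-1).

Step 1 — column means:
  mean(U) = (8 + 4 + 7 + 5) / 4 = 24/4 = 6
  mean(V) = (6 + 6 + 6 + 4) / 4 = 22/4 = 5.5
  mean(W) = (8 + 5 + 1 + 7) / 4 = 21/4 = 5.25

Step 2 — sample covariance S[i,j] = (1/(n-1)) · Σ_k (x_{k,i} - mean_i) · (x_{k,j} - mean_j), with n-1 = 3.
  S[U,U] = ((2)·(2) + (-2)·(-2) + (1)·(1) + (-1)·(-1)) / 3 = 10/3 = 3.3333
  S[U,V] = ((2)·(0.5) + (-2)·(0.5) + (1)·(0.5) + (-1)·(-1.5)) / 3 = 2/3 = 0.6667
  S[U,W] = ((2)·(2.75) + (-2)·(-0.25) + (1)·(-4.25) + (-1)·(1.75)) / 3 = 0/3 = 0
  S[V,V] = ((0.5)·(0.5) + (0.5)·(0.5) + (0.5)·(0.5) + (-1.5)·(-1.5)) / 3 = 3/3 = 1
  S[V,W] = ((0.5)·(2.75) + (0.5)·(-0.25) + (0.5)·(-4.25) + (-1.5)·(1.75)) / 3 = -3.5/3 = -1.1667
  S[W,W] = ((2.75)·(2.75) + (-0.25)·(-0.25) + (-4.25)·(-4.25) + (1.75)·(1.75)) / 3 = 28.75/3 = 9.5833

S is symmetric (S[j,i] = S[i,j]). Assembling:

S = [[3.3333, 0.6667, 0],
 [0.6667, 1, -1.1667],
 [0, -1.1667, 9.5833]]


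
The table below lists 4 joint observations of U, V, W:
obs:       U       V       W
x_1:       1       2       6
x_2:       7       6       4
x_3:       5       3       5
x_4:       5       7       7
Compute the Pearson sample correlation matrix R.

Step 1 — column means:
  mean(U) = (1 + 7 + 5 + 5) / 4 = 18/4 = 4.5
  mean(V) = (2 + 6 + 3 + 7) / 4 = 18/4 = 4.5
  mean(W) = (6 + 4 + 5 + 7) / 4 = 22/4 = 5.5

Step 2 — sample variances and covariances s[i,j] = (1/(n-1)) · Σ_k (x_{k,i} - mean_i) · (x_{k,j} - mean_j), with n-1 = 3:
  s[U,U] = ((-3.5)·(-3.5) + (2.5)·(2.5) + (0.5)·(0.5) + (0.5)·(0.5)) / 3 = 19/3 = 6.3333
  s[U,V] = ((-3.5)·(-2.5) + (2.5)·(1.5) + (0.5)·(-1.5) + (0.5)·(2.5)) / 3 = 13/3 = 4.3333
  s[U,W] = ((-3.5)·(0.5) + (2.5)·(-1.5) + (0.5)·(-0.5) + (0.5)·(1.5)) / 3 = -5/3 = -1.6667
  s[V,V] = ((-2.5)·(-2.5) + (1.5)·(1.5) + (-1.5)·(-1.5) + (2.5)·(2.5)) / 3 = 17/3 = 5.6667
  s[V,W] = ((-2.5)·(0.5) + (1.5)·(-1.5) + (-1.5)·(-0.5) + (2.5)·(1.5)) / 3 = 1/3 = 0.3333
  s[W,W] = ((0.5)·(0.5) + (-1.5)·(-1.5) + (-0.5)·(-0.5) + (1.5)·(1.5)) / 3 = 5/3 = 1.6667
  Sample standard deviations s_i = √(s[i,i]):
  s(U) = √(6.3333) = 2.5166
  s(V) = √(5.6667) = 2.3805
  s(W) = √(1.6667) = 1.291

Step 3 — r_{ij} = s_{ij} / (s_i · s_j):
  r[U,U] = 1 (diagonal).
  r[U,V] = 4.3333 / (2.5166 · 2.3805) = 4.3333 / 5.9907 = 0.7233
  r[U,W] = -1.6667 / (2.5166 · 1.291) = -1.6667 / 3.2489 = -0.513
  r[V,V] = 1 (diagonal).
  r[V,W] = 0.3333 / (2.3805 · 1.291) = 0.3333 / 3.0732 = 0.1085
  r[W,W] = 1 (diagonal).

R is symmetric with unit diagonal. Assembling:

R = [[1, 0.7233, -0.513],
 [0.7233, 1, 0.1085],
 [-0.513, 0.1085, 1]]


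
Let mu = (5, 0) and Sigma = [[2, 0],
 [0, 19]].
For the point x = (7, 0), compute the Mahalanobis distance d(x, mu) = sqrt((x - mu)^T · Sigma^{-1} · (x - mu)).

Step 1 — centre the observation: (x - mu) = (2, 0).

Step 2 — invert Sigma. det(Sigma) = 2·19 - (0)² = 38.
  Sigma^{-1} = (1/det) · [[d, -b], [-b, a]] = [[0.5, 0],
 [0, 0.0526]].

Step 3 — form the quadratic (x - mu)^T · Sigma^{-1} · (x - mu):
  Sigma^{-1} · (x - mu) = (1, 0).
  (x - mu)^T · [Sigma^{-1} · (x - mu)] = (2)·(1) + (0)·(0) = 2.

Step 4 — take square root: d = √(2) ≈ 1.4142.

d(x, mu) = √(2) ≈ 1.4142


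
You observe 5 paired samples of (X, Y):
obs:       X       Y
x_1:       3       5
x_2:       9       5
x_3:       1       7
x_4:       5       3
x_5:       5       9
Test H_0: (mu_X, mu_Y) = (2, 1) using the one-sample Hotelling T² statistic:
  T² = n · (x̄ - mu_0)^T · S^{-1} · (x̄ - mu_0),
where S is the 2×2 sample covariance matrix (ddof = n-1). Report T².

Step 1 — sample mean vector:
  mean(X) = (3 + 9 + 1 + 5 + 5) / 5 = 23/5 = 4.6
  mean(Y) = (5 + 5 + 7 + 3 + 9) / 5 = 29/5 = 5.8
  x̄ = (4.6, 5.8),  deviation x̄ - mu_0 = (4.6, 5.8) - (2, 1) = (2.6, 4.8).

Step 2 — sample covariance matrix, S[i,j] = (1/(n-1)) · Σ_k (x_{k,i} - mean_i) · (x_{k,j} - mean_j), divisor n-1 = 4:
  S[X,X] = ((-1.6)·(-1.6) + (4.4)·(4.4) + (-3.6)·(-3.6) + (0.4)·(0.4) + (0.4)·(0.4)) / 4 = 35.2/4 = 8.8
  S[X,Y] = ((-1.6)·(-0.8) + (4.4)·(-0.8) + (-3.6)·(1.2) + (0.4)·(-2.8) + (0.4)·(3.2)) / 4 = -6.4/4 = -1.6
  S[Y,Y] = ((-0.8)·(-0.8) + (-0.8)·(-0.8) + (1.2)·(1.2) + (-2.8)·(-2.8) + (3.2)·(3.2)) / 4 = 20.8/4 = 5.2
  S = [[8.8, -1.6],
 [-1.6, 5.2]].

Step 3 — invert S. det(S) = 8.8·5.2 - (-1.6)² = 43.2.
  S^{-1} = (1/det) · [[d, -b], [-b, a]] = [[0.1204, 0.037],
 [0.037, 0.2037]].

Step 4 — quadratic form (x̄ - mu_0)^T · S^{-1} · (x̄ - mu_0):
  S^{-1} · (x̄ - mu_0) = (0.4907, 1.0741),
  (x̄ - mu_0)^T · [...] = (2.6)·(0.4907) + (4.8)·(1.0741) = 6.4315.

Step 5 — scale by n: T² = 5 · 6.4315 = 32.1574.

T² ≈ 32.1574


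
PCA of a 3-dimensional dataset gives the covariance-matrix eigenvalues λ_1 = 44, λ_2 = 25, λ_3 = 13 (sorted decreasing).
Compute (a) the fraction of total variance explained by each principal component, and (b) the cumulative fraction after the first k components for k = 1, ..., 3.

Step 1 — total variance = trace(Sigma) = Σ λ_i = 44 + 25 + 13 = 82.

Step 2 — fraction explained by component i = λ_i / Σ λ:
  PC1: 44/82 = 0.5366
  PC2: 25/82 = 0.3049
  PC3: 13/82 = 0.1585

Step 3 — cumulative fraction after k components = (λ_1 + ... + λ_k) / Σ λ:
  k = 1: 44/82 = 0.5366
  k = 2: (44 + 25)/82 = 69/82 = 0.8415
  k = 3: (44 + 25 + 13)/82 = 82/82 = 1

Summary (fraction, with percent):

explained: PC1 0.5366 (53.66%), PC2 0.3049 (30.49%), PC3 0.1585 (15.85%);  cumulative: 0.5366, 0.8415, 1


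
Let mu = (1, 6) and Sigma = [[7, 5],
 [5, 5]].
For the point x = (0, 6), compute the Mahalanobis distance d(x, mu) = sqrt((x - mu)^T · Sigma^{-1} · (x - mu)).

Step 1 — centre the observation: (x - mu) = (-1, 0).

Step 2 — invert Sigma. det(Sigma) = 7·5 - (5)² = 10.
  Sigma^{-1} = (1/det) · [[d, -b], [-b, a]] = [[0.5, -0.5],
 [-0.5, 0.7]].

Step 3 — form the quadratic (x - mu)^T · Sigma^{-1} · (x - mu):
  Sigma^{-1} · (x - mu) = (-0.5, 0.5).
  (x - mu)^T · [Sigma^{-1} · (x - mu)] = (-1)·(-0.5) + (0)·(0.5) = 0.5.

Step 4 — take square root: d = √(0.5) ≈ 0.7071.

d(x, mu) = √(0.5) ≈ 0.7071


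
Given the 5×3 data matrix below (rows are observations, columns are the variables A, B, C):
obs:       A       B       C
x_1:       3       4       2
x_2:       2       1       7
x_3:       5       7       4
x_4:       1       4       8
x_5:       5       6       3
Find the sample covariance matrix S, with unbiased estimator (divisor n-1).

Step 1 — column means:
  mean(A) = (3 + 2 + 5 + 1 + 5) / 5 = 16/5 = 3.2
  mean(B) = (4 + 1 + 7 + 4 + 6) / 5 = 22/5 = 4.4
  mean(C) = (2 + 7 + 4 + 8 + 3) / 5 = 24/5 = 4.8

Step 2 — sample covariance S[i,j] = (1/(n-1)) · Σ_k (x_{k,i} - mean_i) · (x_{k,j} - mean_j), with n-1 = 4.
  S[A,A] = ((-0.2)·(-0.2) + (-1.2)·(-1.2) + (1.8)·(1.8) + (-2.2)·(-2.2) + (1.8)·(1.8)) / 4 = 12.8/4 = 3.2
  S[A,B] = ((-0.2)·(-0.4) + (-1.2)·(-3.4) + (1.8)·(2.6) + (-2.2)·(-0.4) + (1.8)·(1.6)) / 4 = 12.6/4 = 3.15
  S[A,C] = ((-0.2)·(-2.8) + (-1.2)·(2.2) + (1.8)·(-0.8) + (-2.2)·(3.2) + (1.8)·(-1.8)) / 4 = -13.8/4 = -3.45
  S[B,B] = ((-0.4)·(-0.4) + (-3.4)·(-3.4) + (2.6)·(2.6) + (-0.4)·(-0.4) + (1.6)·(1.6)) / 4 = 21.2/4 = 5.3
  S[B,C] = ((-0.4)·(-2.8) + (-3.4)·(2.2) + (2.6)·(-0.8) + (-0.4)·(3.2) + (1.6)·(-1.8)) / 4 = -12.6/4 = -3.15
  S[C,C] = ((-2.8)·(-2.8) + (2.2)·(2.2) + (-0.8)·(-0.8) + (3.2)·(3.2) + (-1.8)·(-1.8)) / 4 = 26.8/4 = 6.7

S is symmetric (S[j,i] = S[i,j]). Assembling:

S = [[3.2, 3.15, -3.45],
 [3.15, 5.3, -3.15],
 [-3.45, -3.15, 6.7]]


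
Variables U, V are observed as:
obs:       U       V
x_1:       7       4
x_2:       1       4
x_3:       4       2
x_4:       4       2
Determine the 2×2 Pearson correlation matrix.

Step 1 — column means:
  mean(U) = (7 + 1 + 4 + 4) / 4 = 16/4 = 4
  mean(V) = (4 + 4 + 2 + 2) / 4 = 12/4 = 3

Step 2 — sample variances and covariances s[i,j] = (1/(n-1)) · Σ_k (x_{k,i} - mean_i) · (x_{k,j} - mean_j), with n-1 = 3:
  s[U,U] = ((3)·(3) + (-3)·(-3) + (0)·(0) + (0)·(0)) / 3 = 18/3 = 6
  s[U,V] = ((3)·(1) + (-3)·(1) + (0)·(-1) + (0)·(-1)) / 3 = 0/3 = 0
  s[V,V] = ((1)·(1) + (1)·(1) + (-1)·(-1) + (-1)·(-1)) / 3 = 4/3 = 1.3333
  Sample standard deviations s_i = √(s[i,i]):
  s(U) = √(6) = 2.4495
  s(V) = √(1.3333) = 1.1547

Step 3 — r_{ij} = s_{ij} / (s_i · s_j):
  r[U,U] = 1 (diagonal).
  r[U,V] = 0 / (2.4495 · 1.1547) = 0 / 2.8284 = 0
  r[V,V] = 1 (diagonal).

R is symmetric with unit diagonal. Assembling:

R = [[1, 0],
 [0, 1]]


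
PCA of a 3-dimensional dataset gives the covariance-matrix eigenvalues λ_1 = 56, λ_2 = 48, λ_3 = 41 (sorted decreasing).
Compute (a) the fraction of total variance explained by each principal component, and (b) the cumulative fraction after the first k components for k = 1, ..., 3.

Step 1 — total variance = trace(Sigma) = Σ λ_i = 56 + 48 + 41 = 145.

Step 2 — fraction explained by component i = λ_i / Σ λ:
  PC1: 56/145 = 0.3862
  PC2: 48/145 = 0.331
  PC3: 41/145 = 0.2828

Step 3 — cumulative fraction after k components = (λ_1 + ... + λ_k) / Σ λ:
  k = 1: 56/145 = 0.3862
  k = 2: (56 + 48)/145 = 104/145 = 0.7172
  k = 3: (56 + 48 + 41)/145 = 145/145 = 1

Summary (fraction, with percent):

explained: PC1 0.3862 (38.62%), PC2 0.331 (33.1%), PC3 0.2828 (28.28%);  cumulative: 0.3862, 0.7172, 1


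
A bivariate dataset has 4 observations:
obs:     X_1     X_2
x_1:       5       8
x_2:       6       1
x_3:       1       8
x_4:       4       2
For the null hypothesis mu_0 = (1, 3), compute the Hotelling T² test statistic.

Step 1 — sample mean vector:
  mean(X_1) = (5 + 6 + 1 + 4) / 4 = 16/4 = 4
  mean(X_2) = (8 + 1 + 8 + 2) / 4 = 19/4 = 4.75
  x̄ = (4, 4.75),  deviation x̄ - mu_0 = (4, 4.75) - (1, 3) = (3, 1.75).

Step 2 — sample covariance matrix, S[i,j] = (1/(n-1)) · Σ_k (x_{k,i} - mean_i) · (x_{k,j} - mean_j), divisor n-1 = 3:
  S[X_1,X_1] = ((1)·(1) + (2)·(2) + (-3)·(-3) + (0)·(0)) / 3 = 14/3 = 4.6667
  S[X_1,X_2] = ((1)·(3.25) + (2)·(-3.75) + (-3)·(3.25) + (0)·(-2.75)) / 3 = -14/3 = -4.6667
  S[X_2,X_2] = ((3.25)·(3.25) + (-3.75)·(-3.75) + (3.25)·(3.25) + (-2.75)·(-2.75)) / 3 = 42.75/3 = 14.25
  S = [[4.6667, -4.6667],
 [-4.6667, 14.25]].

Step 3 — invert S. det(S) = 4.6667·14.25 - (-4.6667)² = 44.7222.
  S^{-1} = (1/det) · [[d, -b], [-b, a]] = [[0.3186, 0.1043],
 [0.1043, 0.1043]].

Step 4 — quadratic form (x̄ - mu_0)^T · S^{-1} · (x̄ - mu_0):
  S^{-1} · (x̄ - mu_0) = (1.1385, 0.4957),
  (x̄ - mu_0)^T · [...] = (3)·(1.1385) + (1.75)·(0.4957) = 4.2829.

Step 5 — scale by n: T² = 4 · 4.2829 = 17.1317.

T² ≈ 17.1317


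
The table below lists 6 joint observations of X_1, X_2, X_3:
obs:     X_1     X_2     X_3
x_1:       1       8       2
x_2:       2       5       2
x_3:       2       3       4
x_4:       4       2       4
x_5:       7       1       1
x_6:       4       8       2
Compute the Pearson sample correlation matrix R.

Step 1 — column means:
  mean(X_1) = (1 + 2 + 2 + 4 + 7 + 4) / 6 = 20/6 = 3.3333
  mean(X_2) = (8 + 5 + 3 + 2 + 1 + 8) / 6 = 27/6 = 4.5
  mean(X_3) = (2 + 2 + 4 + 4 + 1 + 2) / 6 = 15/6 = 2.5

Step 2 — sample variances and covariances s[i,j] = (1/(n-1)) · Σ_k (x_{k,i} - mean_i) · (x_{k,j} - mean_j), with n-1 = 5:
  s[X_1,X_1] = ((-2.3333)·(-2.3333) + (-1.3333)·(-1.3333) + (-1.3333)·(-1.3333) + (0.6667)·(0.6667) + (3.6667)·(3.6667) + (0.6667)·(0.6667)) / 5 = 23.3333/5 = 4.6667
  s[X_1,X_2] = ((-2.3333)·(3.5) + (-1.3333)·(0.5) + (-1.3333)·(-1.5) + (0.6667)·(-2.5) + (3.6667)·(-3.5) + (0.6667)·(3.5)) / 5 = -19/5 = -3.8
  s[X_1,X_3] = ((-2.3333)·(-0.5) + (-1.3333)·(-0.5) + (-1.3333)·(1.5) + (0.6667)·(1.5) + (3.6667)·(-1.5) + (0.6667)·(-0.5)) / 5 = -5/5 = -1
  s[X_2,X_2] = ((3.5)·(3.5) + (0.5)·(0.5) + (-1.5)·(-1.5) + (-2.5)·(-2.5) + (-3.5)·(-3.5) + (3.5)·(3.5)) / 5 = 45.5/5 = 9.1
  s[X_2,X_3] = ((3.5)·(-0.5) + (0.5)·(-0.5) + (-1.5)·(1.5) + (-2.5)·(1.5) + (-3.5)·(-1.5) + (3.5)·(-0.5)) / 5 = -4.5/5 = -0.9
  s[X_3,X_3] = ((-0.5)·(-0.5) + (-0.5)·(-0.5) + (1.5)·(1.5) + (1.5)·(1.5) + (-1.5)·(-1.5) + (-0.5)·(-0.5)) / 5 = 7.5/5 = 1.5
  Sample standard deviations s_i = √(s[i,i]):
  s(X_1) = √(4.6667) = 2.1602
  s(X_2) = √(9.1) = 3.0166
  s(X_3) = √(1.5) = 1.2247

Step 3 — r_{ij} = s_{ij} / (s_i · s_j):
  r[X_1,X_1] = 1 (diagonal).
  r[X_1,X_2] = -3.8 / (2.1602 · 3.0166) = -3.8 / 6.5166 = -0.5831
  r[X_1,X_3] = -1 / (2.1602 · 1.2247) = -1 / 2.6458 = -0.378
  r[X_2,X_2] = 1 (diagonal).
  r[X_2,X_3] = -0.9 / (3.0166 · 1.2247) = -0.9 / 3.6946 = -0.2436
  r[X_3,X_3] = 1 (diagonal).

R is symmetric with unit diagonal. Assembling:

R = [[1, -0.5831, -0.378],
 [-0.5831, 1, -0.2436],
 [-0.378, -0.2436, 1]]


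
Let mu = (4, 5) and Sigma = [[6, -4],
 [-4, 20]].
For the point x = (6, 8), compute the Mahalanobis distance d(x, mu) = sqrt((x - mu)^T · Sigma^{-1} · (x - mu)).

Step 1 — centre the observation: (x - mu) = (2, 3).

Step 2 — invert Sigma. det(Sigma) = 6·20 - (-4)² = 104.
  Sigma^{-1} = (1/det) · [[d, -b], [-b, a]] = [[0.1923, 0.0385],
 [0.0385, 0.0577]].

Step 3 — form the quadratic (x - mu)^T · Sigma^{-1} · (x - mu):
  Sigma^{-1} · (x - mu) = (0.5, 0.25).
  (x - mu)^T · [Sigma^{-1} · (x - mu)] = (2)·(0.5) + (3)·(0.25) = 1.75.

Step 4 — take square root: d = √(1.75) ≈ 1.3229.

d(x, mu) = √(1.75) ≈ 1.3229


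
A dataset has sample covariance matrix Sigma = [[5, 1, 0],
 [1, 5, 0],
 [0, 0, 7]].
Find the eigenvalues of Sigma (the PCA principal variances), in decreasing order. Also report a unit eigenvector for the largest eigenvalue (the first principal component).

Step 1 — characteristic polynomial p(λ) = det(λI - Sigma) = λ³ - tr·λ² + c_1·λ - det, where tr = trace, c_1 = sum of the principal 2×2 minors, det = det(Sigma):
  tr = 5 + 5 + 7 = 17,
  c_1 = (5·5 - (1)²) + (5·7 - (0)²) + (5·7 - (0)²) = 24 + 35 + 35 = 94,
  det = 5·(5·7 - (0)²) - (1)·((1)·7 - (0)·(0)) + (0)·((1)·(0) - 5·(0)) = 5·(35) - (1)·(7) + (0)·(0) = 168.
  So p(λ) = λ³ - 17λ² + 94λ - 168.
Step 2 — look for an integer root (rational root theorem: any rational root is an integer divisor of 168). Testing λ = 4:
  p(4) = 64 - 272 + 376 - 168 = 0  ✓
  Dividing out (λ - 4): p(λ) = (λ - 4)(λ² - 13λ + 42).
Step 3 — remaining eigenvalues from the quadratic λ² - 13λ + 42 = 0:
  Δ = 13² - 4·42 = 169 - 168 = 1,  λ = (13 ± √1)/2 = (13 ± 1)/2 = 7 or 6.
  Sorted: λ_1 = 7,  λ_2 = 6,  λ_3 = 4  (check: sum = 17 = tr ✓).

Step 4 — unit eigenvector for λ_1 = 7: v spans the null space of (Sigma - λ_1 I), whose rows are
  r_1 = (-2, 1, 0),  r_2 = (1, -2, 0),  r_3 = (0, 0, 0).
  v is orthogonal to every row, so take v ∝ r_1 × r_2 = ((1)·(0) - (0)·(-2), (0)·(1) - (-2)·(0), (-2)·(-2) - (1)·(1)) = (0, 0, 3).
  Rescale (divide by 3): u = (0, 0, 1).
  ||u|| = √((0)² + (0)² + (1)²) = √(1) = 1,  v_1 = u/||u|| ≈ (0, 0, 1) (||v_1|| = 1).

λ_1 = 7,  λ_2 = 6,  λ_3 = 4;  v_1 ≈ (0, 0, 1)


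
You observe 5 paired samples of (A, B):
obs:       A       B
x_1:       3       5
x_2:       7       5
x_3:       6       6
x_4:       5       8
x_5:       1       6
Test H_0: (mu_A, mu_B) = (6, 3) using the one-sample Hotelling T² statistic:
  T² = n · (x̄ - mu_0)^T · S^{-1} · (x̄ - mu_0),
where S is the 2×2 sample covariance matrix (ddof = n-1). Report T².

Step 1 — sample mean vector:
  mean(A) = (3 + 7 + 6 + 5 + 1) / 5 = 22/5 = 4.4
  mean(B) = (5 + 5 + 6 + 8 + 6) / 5 = 30/5 = 6
  x̄ = (4.4, 6),  deviation x̄ - mu_0 = (4.4, 6) - (6, 3) = (-1.6, 3).

Step 2 — sample covariance matrix, S[i,j] = (1/(n-1)) · Σ_k (x_{k,i} - mean_i) · (x_{k,j} - mean_j), divisor n-1 = 4:
  S[A,A] = ((-1.4)·(-1.4) + (2.6)·(2.6) + (1.6)·(1.6) + (0.6)·(0.6) + (-3.4)·(-3.4)) / 4 = 23.2/4 = 5.8
  S[A,B] = ((-1.4)·(-1) + (2.6)·(-1) + (1.6)·(0) + (0.6)·(2) + (-3.4)·(0)) / 4 = 0/4 = 0
  S[B,B] = ((-1)·(-1) + (-1)·(-1) + (0)·(0) + (2)·(2) + (0)·(0)) / 4 = 6/4 = 1.5
  S = [[5.8, 0],
 [0, 1.5]].

Step 3 — invert S. det(S) = 5.8·1.5 - (0)² = 8.7.
  S^{-1} = (1/det) · [[d, -b], [-b, a]] = [[0.1724, 0],
 [0, 0.6667]].

Step 4 — quadratic form (x̄ - mu_0)^T · S^{-1} · (x̄ - mu_0):
  S^{-1} · (x̄ - mu_0) = (-0.2759, 2),
  (x̄ - mu_0)^T · [...] = (-1.6)·(-0.2759) + (3)·(2) = 6.4414.

Step 5 — scale by n: T² = 5 · 6.4414 = 32.2069.

T² ≈ 32.2069


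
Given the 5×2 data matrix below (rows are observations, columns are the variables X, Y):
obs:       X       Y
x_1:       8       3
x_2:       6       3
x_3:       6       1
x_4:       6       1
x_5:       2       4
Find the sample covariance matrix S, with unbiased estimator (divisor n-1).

Step 1 — column means:
  mean(X) = (8 + 6 + 6 + 6 + 2) / 5 = 28/5 = 5.6
  mean(Y) = (3 + 3 + 1 + 1 + 4) / 5 = 12/5 = 2.4

Step 2 — sample covariance S[i,j] = (1/(n-1)) · Σ_k (x_{k,i} - mean_i) · (x_{k,j} - mean_j), with n-1 = 4.
  S[X,X] = ((2.4)·(2.4) + (0.4)·(0.4) + (0.4)·(0.4) + (0.4)·(0.4) + (-3.6)·(-3.6)) / 4 = 19.2/4 = 4.8
  S[X,Y] = ((2.4)·(0.6) + (0.4)·(0.6) + (0.4)·(-1.4) + (0.4)·(-1.4) + (-3.6)·(1.6)) / 4 = -5.2/4 = -1.3
  S[Y,Y] = ((0.6)·(0.6) + (0.6)·(0.6) + (-1.4)·(-1.4) + (-1.4)·(-1.4) + (1.6)·(1.6)) / 4 = 7.2/4 = 1.8

S is symmetric (S[j,i] = S[i,j]). Assembling:

S = [[4.8, -1.3],
 [-1.3, 1.8]]


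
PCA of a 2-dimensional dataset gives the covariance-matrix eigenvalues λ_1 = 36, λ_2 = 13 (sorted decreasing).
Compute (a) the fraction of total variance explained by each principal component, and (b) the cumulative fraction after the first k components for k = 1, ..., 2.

Step 1 — total variance = trace(Sigma) = Σ λ_i = 36 + 13 = 49.

Step 2 — fraction explained by component i = λ_i / Σ λ:
  PC1: 36/49 = 0.7347
  PC2: 13/49 = 0.2653

Step 3 — cumulative fraction after k components = (λ_1 + ... + λ_k) / Σ λ:
  k = 1: 36/49 = 0.7347
  k = 2: (36 + 13)/49 = 49/49 = 1

Summary (fraction, with percent):

explained: PC1 0.7347 (73.47%), PC2 0.2653 (26.53%);  cumulative: 0.7347, 1


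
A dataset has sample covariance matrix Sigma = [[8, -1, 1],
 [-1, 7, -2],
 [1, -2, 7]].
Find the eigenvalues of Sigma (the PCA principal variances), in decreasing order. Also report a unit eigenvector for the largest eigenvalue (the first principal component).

Step 1 — characteristic polynomial p(λ) = det(λI - Sigma) = λ³ - tr·λ² + c_1·λ - det, where tr = trace, c_1 = sum of the principal 2×2 minors, det = det(Sigma):
  tr = 8 + 7 + 7 = 22,
  c_1 = (8·7 - (-1)²) + (8·7 - (1)²) + (7·7 - (-2)²) = 55 + 55 + 45 = 155,
  det = 8·(7·7 - (-2)²) - (-1)·((-1)·7 - (-2)·(1)) + (1)·((-1)·(-2) - 7·(1)) = 8·(45) - (-1)·(-5) + (1)·(-5) = 350.
  So p(λ) = λ³ - 22λ² + 155λ - 350.
Step 2 — look for an integer root (rational root theorem: any rational root is an integer divisor of 350). Testing λ = 5:
  p(5) = 125 - 550 + 775 - 350 = 0  ✓
  Dividing out (λ - 5): p(λ) = (λ - 5)(λ² - 17λ + 70).
Step 3 — remaining eigenvalues from the quadratic λ² - 17λ + 70 = 0:
  Δ = 17² - 4·70 = 289 - 280 = 9,  λ = (17 ± √9)/2 = (17 ± 3)/2 = 10 or 7.
  Sorted: λ_1 = 10,  λ_2 = 7,  λ_3 = 5  (check: sum = 22 = tr ✓).

Step 4 — unit eigenvector for λ_1 = 10: v spans the null space of (Sigma - λ_1 I), whose rows are
  r_1 = (-2, -1, 1),  r_2 = (-1, -3, -2),  r_3 = (1, -2, -3).
  v is orthogonal to every row, so take v ∝ r_1 × r_2 = ((-1)·(-2) - (1)·(-3), (1)·(-1) - (-2)·(-2), (-2)·(-3) - (-1)·(-1)) = (5, -5, 5).
  Rescale (divide by 5): u = (1, -1, 1).
  ||u|| = √((1)² + (-1)² + (1)²) = √(3) ≈ 1.7321,  v_1 = u/||u|| ≈ (0.5774, -0.5774, 0.5774) (||v_1|| = 1).

λ_1 = 10,  λ_2 = 7,  λ_3 = 5;  v_1 ≈ (0.5774, -0.5774, 0.5774)


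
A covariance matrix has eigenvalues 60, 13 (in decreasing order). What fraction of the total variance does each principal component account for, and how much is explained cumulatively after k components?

Step 1 — total variance = trace(Sigma) = Σ λ_i = 60 + 13 = 73.

Step 2 — fraction explained by component i = λ_i / Σ λ:
  PC1: 60/73 = 0.8219
  PC2: 13/73 = 0.1781

Step 3 — cumulative fraction after k components = (λ_1 + ... + λ_k) / Σ λ:
  k = 1: 60/73 = 0.8219
  k = 2: (60 + 13)/73 = 73/73 = 1

Summary (fraction, with percent):

explained: PC1 0.8219 (82.19%), PC2 0.1781 (17.81%);  cumulative: 0.8219, 1


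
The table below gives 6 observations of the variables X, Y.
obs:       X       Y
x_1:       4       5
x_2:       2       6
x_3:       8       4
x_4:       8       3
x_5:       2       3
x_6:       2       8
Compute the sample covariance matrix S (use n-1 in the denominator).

Step 1 — column means:
  mean(X) = (4 + 2 + 8 + 8 + 2 + 2) / 6 = 26/6 = 4.3333
  mean(Y) = (5 + 6 + 4 + 3 + 3 + 8) / 6 = 29/6 = 4.8333

Step 2 — sample covariance S[i,j] = (1/(n-1)) · Σ_k (x_{k,i} - mean_i) · (x_{k,j} - mean_j), with n-1 = 5.
  S[X,X] = ((-0.3333)·(-0.3333) + (-2.3333)·(-2.3333) + (3.6667)·(3.6667) + (3.6667)·(3.6667) + (-2.3333)·(-2.3333) + (-2.3333)·(-2.3333)) / 5 = 43.3333/5 = 8.6667
  S[X,Y] = ((-0.3333)·(0.1667) + (-2.3333)·(1.1667) + (3.6667)·(-0.8333) + (3.6667)·(-1.8333) + (-2.3333)·(-1.8333) + (-2.3333)·(3.1667)) / 5 = -15.6667/5 = -3.1333
  S[Y,Y] = ((0.1667)·(0.1667) + (1.1667)·(1.1667) + (-0.8333)·(-0.8333) + (-1.8333)·(-1.8333) + (-1.8333)·(-1.8333) + (3.1667)·(3.1667)) / 5 = 18.8333/5 = 3.7667

S is symmetric (S[j,i] = S[i,j]). Assembling:

S = [[8.6667, -3.1333],
 [-3.1333, 3.7667]]


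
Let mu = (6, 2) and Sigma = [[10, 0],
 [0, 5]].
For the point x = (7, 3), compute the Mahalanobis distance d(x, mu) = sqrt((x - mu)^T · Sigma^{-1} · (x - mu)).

Step 1 — centre the observation: (x - mu) = (1, 1).

Step 2 — invert Sigma. det(Sigma) = 10·5 - (0)² = 50.
  Sigma^{-1} = (1/det) · [[d, -b], [-b, a]] = [[0.1, 0],
 [0, 0.2]].

Step 3 — form the quadratic (x - mu)^T · Sigma^{-1} · (x - mu):
  Sigma^{-1} · (x - mu) = (0.1, 0.2).
  (x - mu)^T · [Sigma^{-1} · (x - mu)] = (1)·(0.1) + (1)·(0.2) = 0.3.

Step 4 — take square root: d = √(0.3) ≈ 0.5477.

d(x, mu) = √(0.3) ≈ 0.5477


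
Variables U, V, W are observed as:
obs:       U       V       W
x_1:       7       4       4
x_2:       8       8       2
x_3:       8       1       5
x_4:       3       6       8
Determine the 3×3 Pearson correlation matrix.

Step 1 — column means:
  mean(U) = (7 + 8 + 8 + 3) / 4 = 26/4 = 6.5
  mean(V) = (4 + 8 + 1 + 6) / 4 = 19/4 = 4.75
  mean(W) = (4 + 2 + 5 + 8) / 4 = 19/4 = 4.75

Step 2 — sample variances and covariances s[i,j] = (1/(n-1)) · Σ_k (x_{k,i} - mean_i) · (x_{k,j} - mean_j), with n-1 = 3:
  s[U,U] = ((0.5)·(0.5) + (1.5)·(1.5) + (1.5)·(1.5) + (-3.5)·(-3.5)) / 3 = 17/3 = 5.6667
  s[U,V] = ((0.5)·(-0.75) + (1.5)·(3.25) + (1.5)·(-3.75) + (-3.5)·(1.25)) / 3 = -5.5/3 = -1.8333
  s[U,W] = ((0.5)·(-0.75) + (1.5)·(-2.75) + (1.5)·(0.25) + (-3.5)·(3.25)) / 3 = -15.5/3 = -5.1667
  s[V,V] = ((-0.75)·(-0.75) + (3.25)·(3.25) + (-3.75)·(-3.75) + (1.25)·(1.25)) / 3 = 26.75/3 = 8.9167
  s[V,W] = ((-0.75)·(-0.75) + (3.25)·(-2.75) + (-3.75)·(0.25) + (1.25)·(3.25)) / 3 = -5.25/3 = -1.75
  s[W,W] = ((-0.75)·(-0.75) + (-2.75)·(-2.75) + (0.25)·(0.25) + (3.25)·(3.25)) / 3 = 18.75/3 = 6.25
  Sample standard deviations s_i = √(s[i,i]):
  s(U) = √(5.6667) = 2.3805
  s(V) = √(8.9167) = 2.9861
  s(W) = √(6.25) = 2.5

Step 3 — r_{ij} = s_{ij} / (s_i · s_j):
  r[U,U] = 1 (diagonal).
  r[U,V] = -1.8333 / (2.3805 · 2.9861) = -1.8333 / 7.1083 = -0.2579
  r[U,W] = -5.1667 / (2.3805 · 2.5) = -5.1667 / 5.9512 = -0.8682
  r[V,V] = 1 (diagonal).
  r[V,W] = -1.75 / (2.9861 · 2.5) = -1.75 / 7.4652 = -0.2344
  r[W,W] = 1 (diagonal).

R is symmetric with unit diagonal. Assembling:

R = [[1, -0.2579, -0.8682],
 [-0.2579, 1, -0.2344],
 [-0.8682, -0.2344, 1]]


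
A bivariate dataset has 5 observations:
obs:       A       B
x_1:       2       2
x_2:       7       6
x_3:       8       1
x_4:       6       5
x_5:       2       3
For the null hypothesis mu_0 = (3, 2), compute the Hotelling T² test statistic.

Step 1 — sample mean vector:
  mean(A) = (2 + 7 + 8 + 6 + 2) / 5 = 25/5 = 5
  mean(B) = (2 + 6 + 1 + 5 + 3) / 5 = 17/5 = 3.4
  x̄ = (5, 3.4),  deviation x̄ - mu_0 = (5, 3.4) - (3, 2) = (2, 1.4).

Step 2 — sample covariance matrix, S[i,j] = (1/(n-1)) · Σ_k (x_{k,i} - mean_i) · (x_{k,j} - mean_j), divisor n-1 = 4:
  S[A,A] = ((-3)·(-3) + (2)·(2) + (3)·(3) + (1)·(1) + (-3)·(-3)) / 4 = 32/4 = 8
  S[A,B] = ((-3)·(-1.4) + (2)·(2.6) + (3)·(-2.4) + (1)·(1.6) + (-3)·(-0.4)) / 4 = 5/4 = 1.25
  S[B,B] = ((-1.4)·(-1.4) + (2.6)·(2.6) + (-2.4)·(-2.4) + (1.6)·(1.6) + (-0.4)·(-0.4)) / 4 = 17.2/4 = 4.3
  S = [[8, 1.25],
 [1.25, 4.3]].

Step 3 — invert S. det(S) = 8·4.3 - (1.25)² = 32.8375.
  S^{-1} = (1/det) · [[d, -b], [-b, a]] = [[0.1309, -0.0381],
 [-0.0381, 0.2436]].

Step 4 — quadratic form (x̄ - mu_0)^T · S^{-1} · (x̄ - mu_0):
  S^{-1} · (x̄ - mu_0) = (0.2086, 0.2649),
  (x̄ - mu_0)^T · [...] = (2)·(0.2086) + (1.4)·(0.2649) = 0.7881.

Step 5 — scale by n: T² = 5 · 0.7881 = 3.9406.

T² ≈ 3.9406


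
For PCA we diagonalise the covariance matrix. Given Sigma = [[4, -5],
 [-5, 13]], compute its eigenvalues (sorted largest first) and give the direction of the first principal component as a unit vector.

Step 1 — characteristic polynomial of 2×2 Sigma:
  det(Sigma - λI) = λ² - trace · λ + det = 0.
  trace = 4 + 13 = 17, det = 4·13 - (-5)² = 27.
Step 2 — discriminant:
  Δ = trace² - 4·det = 289 - 108 = 181.
Step 3 — eigenvalues:
  λ = (trace ± √Δ)/2 = (17 ± 13.4536)/2,
  λ_1 = 15.2268,  λ_2 = 1.7732.

Step 4 — unit eigenvector for λ_1: solve (Sigma - λ_1 I)v = 0. First row:
  (4 - 15.2268)·v_x + (-5)·v_y = 0, i.e. (-11.2268)·v_x + (-5)·v_y = 0,
  so v ∝ (b, λ_1 - a) = (-5, 11.2268); multiply by -1 so the first entry is positive: u = (5, -11.2268).
  ||u|| = √((5)² + (-11.2268)²) = √(151.0413) ≈ 12.2899,
  v_1 = u/||u|| ≈ (0.4068, -0.9135) (||v_1|| = 1).

λ_1 = 15.2268,  λ_2 = 1.7732;  v_1 ≈ (0.4068, -0.9135)


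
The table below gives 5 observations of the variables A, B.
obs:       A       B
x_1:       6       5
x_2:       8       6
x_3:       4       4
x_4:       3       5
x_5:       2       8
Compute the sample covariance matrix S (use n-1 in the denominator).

Step 1 — column means:
  mean(A) = (6 + 8 + 4 + 3 + 2) / 5 = 23/5 = 4.6
  mean(B) = (5 + 6 + 4 + 5 + 8) / 5 = 28/5 = 5.6

Step 2 — sample covariance S[i,j] = (1/(n-1)) · Σ_k (x_{k,i} - mean_i) · (x_{k,j} - mean_j), with n-1 = 4.
  S[A,A] = ((1.4)·(1.4) + (3.4)·(3.4) + (-0.6)·(-0.6) + (-1.6)·(-1.6) + (-2.6)·(-2.6)) / 4 = 23.2/4 = 5.8
  S[A,B] = ((1.4)·(-0.6) + (3.4)·(0.4) + (-0.6)·(-1.6) + (-1.6)·(-0.6) + (-2.6)·(2.4)) / 4 = -3.8/4 = -0.95
  S[B,B] = ((-0.6)·(-0.6) + (0.4)·(0.4) + (-1.6)·(-1.6) + (-0.6)·(-0.6) + (2.4)·(2.4)) / 4 = 9.2/4 = 2.3

S is symmetric (S[j,i] = S[i,j]). Assembling:

S = [[5.8, -0.95],
 [-0.95, 2.3]]


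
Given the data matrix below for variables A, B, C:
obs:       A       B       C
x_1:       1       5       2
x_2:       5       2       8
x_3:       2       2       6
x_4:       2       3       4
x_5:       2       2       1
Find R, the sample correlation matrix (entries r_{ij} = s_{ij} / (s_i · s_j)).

Step 1 — column means:
  mean(A) = (1 + 5 + 2 + 2 + 2) / 5 = 12/5 = 2.4
  mean(B) = (5 + 2 + 2 + 3 + 2) / 5 = 14/5 = 2.8
  mean(C) = (2 + 8 + 6 + 4 + 1) / 5 = 21/5 = 4.2

Step 2 — sample variances and covariances s[i,j] = (1/(n-1)) · Σ_k (x_{k,i} - mean_i) · (x_{k,j} - mean_j), with n-1 = 4:
  s[A,A] = ((-1.4)·(-1.4) + (2.6)·(2.6) + (-0.4)·(-0.4) + (-0.4)·(-0.4) + (-0.4)·(-0.4)) / 4 = 9.2/4 = 2.3
  s[A,B] = ((-1.4)·(2.2) + (2.6)·(-0.8) + (-0.4)·(-0.8) + (-0.4)·(0.2) + (-0.4)·(-0.8)) / 4 = -4.6/4 = -1.15
  s[A,C] = ((-1.4)·(-2.2) + (2.6)·(3.8) + (-0.4)·(1.8) + (-0.4)·(-0.2) + (-0.4)·(-3.2)) / 4 = 13.6/4 = 3.4
  s[B,B] = ((2.2)·(2.2) + (-0.8)·(-0.8) + (-0.8)·(-0.8) + (0.2)·(0.2) + (-0.8)·(-0.8)) / 4 = 6.8/4 = 1.7
  s[B,C] = ((2.2)·(-2.2) + (-0.8)·(3.8) + (-0.8)·(1.8) + (0.2)·(-0.2) + (-0.8)·(-3.2)) / 4 = -6.8/4 = -1.7
  s[C,C] = ((-2.2)·(-2.2) + (3.8)·(3.8) + (1.8)·(1.8) + (-0.2)·(-0.2) + (-3.2)·(-3.2)) / 4 = 32.8/4 = 8.2
  Sample standard deviations s_i = √(s[i,i]):
  s(A) = √(2.3) = 1.5166
  s(B) = √(1.7) = 1.3038
  s(C) = √(8.2) = 2.8636

Step 3 — r_{ij} = s_{ij} / (s_i · s_j):
  r[A,A] = 1 (diagonal).
  r[A,B] = -1.15 / (1.5166 · 1.3038) = -1.15 / 1.9774 = -0.5816
  r[A,C] = 3.4 / (1.5166 · 2.8636) = 3.4 / 4.3428 = 0.7829
  r[B,B] = 1 (diagonal).
  r[B,C] = -1.7 / (1.3038 · 2.8636) = -1.7 / 3.7336 = -0.4553
  r[C,C] = 1 (diagonal).

R is symmetric with unit diagonal. Assembling:

R = [[1, -0.5816, 0.7829],
 [-0.5816, 1, -0.4553],
 [0.7829, -0.4553, 1]]
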